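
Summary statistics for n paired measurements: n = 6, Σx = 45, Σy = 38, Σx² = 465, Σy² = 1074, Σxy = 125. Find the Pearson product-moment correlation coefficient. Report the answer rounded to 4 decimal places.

-0.4909

S_xy = nΣxy − ΣxΣy = 6·125 − 45·38 = 750 − 1710 = -960
S_xx = nΣx² − (Σx)² = 6·465 − 45² = 2790 − 2025 = 765
S_yy = nΣy² − (Σy)² = 6·1074 − 38² = 6444 − 1444 = 5000
r = S_xy / √(S_xx·S_yy) = -960 / √(765·5000) = -960 / √3825000 = -960 / 1955.7607 = -0.4909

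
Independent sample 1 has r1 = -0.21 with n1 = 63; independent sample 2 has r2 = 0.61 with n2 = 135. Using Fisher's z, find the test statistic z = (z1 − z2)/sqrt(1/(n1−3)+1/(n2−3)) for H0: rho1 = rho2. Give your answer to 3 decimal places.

Fisher z-transforms: z1 = atanh(-0.21) = -0.213171, z2 = atanh(0.61) = 0.708921; difference d = -0.922092
Var(d) = 1/60 + 1/132 = 0.0166667 + 0.0075758 = 0.0242425
z = d/√Var(d) = -0.922092 / √0.0242425 = -0.922092 / 0.155700 = -5.922

-5.922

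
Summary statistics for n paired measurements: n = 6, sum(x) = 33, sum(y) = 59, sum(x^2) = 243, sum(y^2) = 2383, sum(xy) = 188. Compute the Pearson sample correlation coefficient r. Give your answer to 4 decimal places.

Numerator: nΣxy − (Σx)(Σy) = 6·188 − (33)(59) = -819
Denominator: √[(nΣx²−(Σx)²)(nΣy²−(Σy)²)]
  nΣx²−(Σx)² = 6·243 − 1089 = 369;  nΣy²−(Σy)² = 6·2383 − 3481 = 10817
  √(369·10817) = √3991473 = 1997.8671
r = -819 / 1997.8671 = -0.4099

-0.4099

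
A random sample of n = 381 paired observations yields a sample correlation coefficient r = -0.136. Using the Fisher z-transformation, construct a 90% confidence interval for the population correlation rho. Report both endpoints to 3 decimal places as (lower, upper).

Fisher z: z_r = atanh(r) = ½·ln((1+(-0.136))/(1−(-0.136))) = -0.136848
SE(z) = 1/√(n−3) = 1/√378 = 0.051434
90% ⇒ z* = 1.645; margin = 1.645·0.051434 = 0.084609
CI on z-scale: (-0.221457, -0.052239)
Back-transform: tanh(-0.221457) = -0.217906, tanh(-0.052239) = -0.052192

(-0.218, -0.052)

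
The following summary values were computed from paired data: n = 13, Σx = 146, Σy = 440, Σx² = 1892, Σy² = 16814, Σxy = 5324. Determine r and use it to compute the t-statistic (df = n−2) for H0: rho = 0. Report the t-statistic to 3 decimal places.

2.180

Numerator: nΣxy − (Σx)(Σy) = 13·5324 − (146)(440) = 4972
Denominator: √[(nΣx²−(Σx)²)(nΣy²−(Σy)²)]
  nΣx²−(Σx)² = 13·1892 − 21316 = 3280;  nΣy²−(Σy)² = 13·16814 − 193600 = 24982
  √(3280·24982) = √81940960 = 9052.1246
r = 4972 / 9052.1246 = 0.5493
t = r·√(n−2)/√(1−r²) = 0.5493·√11 / √(1−0.301730) = 1.821822 / 0.835626 = 2.180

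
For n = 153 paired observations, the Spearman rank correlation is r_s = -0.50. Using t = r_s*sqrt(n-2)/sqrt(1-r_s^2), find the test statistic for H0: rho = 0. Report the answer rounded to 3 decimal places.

-7.095

1 − r_s² = 1 − 0.2500 = 0.7500;  √(1−r_s²) = 0.866025
√(n−2) = √151 = 12.288206
t = r_s·√(n−2)/√(1−r_s²) = -0.50 · 12.288206 / 0.866025 = -7.095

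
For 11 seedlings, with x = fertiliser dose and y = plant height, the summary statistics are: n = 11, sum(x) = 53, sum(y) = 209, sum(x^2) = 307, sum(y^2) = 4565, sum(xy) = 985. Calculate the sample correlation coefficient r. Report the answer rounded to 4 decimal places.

-0.1256

S_xy = nΣxy − ΣxΣy = 11·985 − 53·209 = 10835 − 11077 = -242
S_xx = nΣx² − (Σx)² = 11·307 − 53² = 3377 − 2809 = 568
S_yy = nΣy² − (Σy)² = 11·4565 − 209² = 50215 − 43681 = 6534
r = S_xy / √(S_xx·S_yy) = -242 / √(568·6534) = -242 / √3711312 = -242 / 1926.4766 = -0.1256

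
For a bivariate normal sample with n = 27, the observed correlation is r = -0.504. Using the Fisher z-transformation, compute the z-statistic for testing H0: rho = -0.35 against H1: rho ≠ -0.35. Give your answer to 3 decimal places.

-0.927

Fisher z: atanh(-0.504) = -0.554654, atanh(-0.35) = -0.365444
z = (z_r − z_0)·√(n−3) = (-0.554654 − (-0.365444))·√24 = -0.189210 · 4.898979 = -0.927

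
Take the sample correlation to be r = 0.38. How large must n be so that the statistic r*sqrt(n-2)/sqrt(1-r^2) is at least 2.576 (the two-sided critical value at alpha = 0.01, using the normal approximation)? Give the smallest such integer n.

r√(n−2)/√(1−r²) ≥ 2.576  ⇔  n−2 ≥ (2.576)²·(1−r²)/r²
(1−r²)/r² = (1−0.1444)/0.1444 = 5.9252
n ≥ 2 + 6.635776·5.9252 = 2 + 39.3183 = 41.3183
⌈41.3183⌉ = 42

42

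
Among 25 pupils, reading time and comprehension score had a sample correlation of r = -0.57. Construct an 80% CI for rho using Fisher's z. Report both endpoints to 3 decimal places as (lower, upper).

Fisher z: z_r = atanh(r) = ½·ln((1+(-0.57))/(1−(-0.57))) = -0.647523
SE(z) = 1/√(n−3) = 1/√22 = 0.213201
80% ⇒ z* = 1.282; margin = 1.282·0.213201 = 0.273324
CI on z-scale: (-0.920847, -0.374199)
Back-transform: tanh(-0.920847) = -0.726298, tanh(-0.374199) = -0.357659

(-0.726, -0.358)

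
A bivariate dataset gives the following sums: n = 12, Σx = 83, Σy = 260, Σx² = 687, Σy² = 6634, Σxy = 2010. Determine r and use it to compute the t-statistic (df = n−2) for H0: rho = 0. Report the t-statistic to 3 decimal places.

2.563

Numerator: nΣxy − (Σx)(Σy) = 12·2010 − (83)(260) = 2540
Denominator: √[(nΣx²−(Σx)²)(nΣy²−(Σy)²)]
  nΣx²−(Σx)² = 12·687 − 6889 = 1355;  nΣy²−(Σy)² = 12·6634 − 67600 = 12008
  √(1355·12008) = √16270840 = 4033.7129
r = 2540 / 4033.7129 = 0.6297
t = r·√(n−2)/√(1−r²) = 0.6297·√10 / √(1−0.396522) = 1.991286 / 0.776838 = 2.563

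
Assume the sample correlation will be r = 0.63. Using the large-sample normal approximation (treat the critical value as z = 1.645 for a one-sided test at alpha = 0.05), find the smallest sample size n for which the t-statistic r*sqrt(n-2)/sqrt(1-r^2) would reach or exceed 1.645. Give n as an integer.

7

r√(n−2)/√(1−r²) ≥ 1.645  ⇔  n−2 ≥ (1.645)²·(1−r²)/r²
(1−r²)/r² = (1−0.3969)/0.3969 = 1.5195
n ≥ 2 + 2.706025·1.5195 = 2 + 4.1118 = 6.1118
⌈6.1118⌉ = 7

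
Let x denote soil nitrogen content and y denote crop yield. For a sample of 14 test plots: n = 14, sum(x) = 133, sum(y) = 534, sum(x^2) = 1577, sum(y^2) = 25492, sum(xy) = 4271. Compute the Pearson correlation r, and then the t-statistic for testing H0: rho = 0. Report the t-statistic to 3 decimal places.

Numerator: nΣxy − (Σx)(Σy) = 14·4271 − (133)(534) = -11228
Denominator: √[(nΣx²−(Σx)²)(nΣy²−(Σy)²)]
  nΣx²−(Σx)² = 14·1577 − 17689 = 4389;  nΣy²−(Σy)² = 14·25492 − 285156 = 71732
  √(4389·71732) = √314831748 = 17743.4988
r = -11228 / 17743.4988 = -0.6328
t = r·√(n−2)/√(1−r²) = -0.6328·√12 / √(1−0.400436) = -2.192084 / 0.774315 = -2.831

-2.831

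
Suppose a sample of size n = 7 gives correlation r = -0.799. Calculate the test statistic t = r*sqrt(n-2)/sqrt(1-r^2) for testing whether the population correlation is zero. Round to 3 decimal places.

1 − r² = 1 − 0.638401 = 0.361599;  √(1−r²) = 0.601331
√(n−2) = √5 = 2.236068
t = r·√(n−2)/√(1−r²) = -0.799 · 2.236068 / 0.601331 = -2.971

-2.971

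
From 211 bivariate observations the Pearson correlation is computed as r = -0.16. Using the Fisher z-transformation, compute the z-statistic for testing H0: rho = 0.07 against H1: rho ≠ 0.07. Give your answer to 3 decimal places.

z_r = atanh(-0.16) = -0.161387,  z_0 = atanh(0.07) = 0.070115
SE = 1/√(n−3) = 1/√208 = 0.069338
z = (z_r − z_0)/SE = (-0.161387 − 0.070115) / 0.069338 = -0.231502 / 0.069338 = -3.339

-3.339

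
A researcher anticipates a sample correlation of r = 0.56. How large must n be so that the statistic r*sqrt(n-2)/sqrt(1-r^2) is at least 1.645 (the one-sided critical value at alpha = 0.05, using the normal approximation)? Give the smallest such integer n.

8

Need r·√(n−2)/√(1−r²) ≥ 1.645
√(n−2) ≥ 1.645·√(1−0.3136) / 0.56 = 1.645·0.828493 / 0.56 = 2.4337
n−2 ≥ 5.9229  ⇒  n ≥ 7.9229
Smallest integer n = 8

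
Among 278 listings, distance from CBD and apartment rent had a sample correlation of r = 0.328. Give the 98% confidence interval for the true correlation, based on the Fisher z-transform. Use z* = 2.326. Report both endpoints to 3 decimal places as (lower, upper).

Fisher z: z_r = atanh(r) = ½·ln((1+0.328)/(1−0.328)) = 0.340585
SE(z) = 1/√(n−3) = 1/√275 = 0.060302
98% ⇒ z* = 2.326; margin = 2.326·0.060302 = 0.140262
CI on z-scale: (0.200323, 0.480847)
Back-transform: tanh(0.200323) = 0.197686, tanh(0.480847) = 0.446922

(0.198, 0.447)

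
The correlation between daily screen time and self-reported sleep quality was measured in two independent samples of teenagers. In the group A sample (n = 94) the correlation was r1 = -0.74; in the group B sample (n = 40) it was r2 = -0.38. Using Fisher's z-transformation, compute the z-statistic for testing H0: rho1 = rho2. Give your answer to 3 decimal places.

z1 = atanh(-0.74) = -0.950479,  z2 = atanh(-0.38) = -0.400060
SE = √(1/(n1−3) + 1/(n2−3)) = √(1/91 + 1/37) = √(0.0109890 + 0.0270270) = √0.0380160 = 0.194977
z = (z1 − z2)/SE = (-0.950479 − (-0.400060)) / 0.194977 = -0.550419 / 0.194977 = -2.823

-2.823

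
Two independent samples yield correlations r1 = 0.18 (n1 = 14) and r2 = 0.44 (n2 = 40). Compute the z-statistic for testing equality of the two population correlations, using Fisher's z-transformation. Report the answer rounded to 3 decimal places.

Fisher z-transforms: z1 = atanh(0.18) = 0.181983, z2 = atanh(0.44) = 0.472231; difference d = -0.290248
Var(d) = 1/11 + 1/37 = 0.0909091 + 0.0270270 = 0.1179361
z = d/√Var(d) = -0.290248 / √0.1179361 = -0.290248 / 0.343418 = -0.845

-0.845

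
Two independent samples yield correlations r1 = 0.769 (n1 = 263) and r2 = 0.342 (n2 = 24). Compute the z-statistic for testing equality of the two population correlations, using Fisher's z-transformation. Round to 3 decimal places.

2.916

z1 = atanh(0.769) = 1.017876,  z2 = atanh(0.342) = 0.356356
SE = √(1/(n1−3) + 1/(n2−3)) = √(1/260 + 1/21) = √(0.0038462 + 0.0476190) = √0.0514652 = 0.226859
z = (z1 − z2)/SE = (1.017876 − 0.356356) / 0.226859 = 0.661520 / 0.226859 = 2.916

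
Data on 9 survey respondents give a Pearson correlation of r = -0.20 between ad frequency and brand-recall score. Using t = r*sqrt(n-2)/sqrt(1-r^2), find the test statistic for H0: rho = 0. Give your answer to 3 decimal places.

-0.540

t = r·√(n−2) / √(1−r²) with r = -0.20, n = 9
  = -0.20·√7 / √(1 − 0.0400)
  = -0.20·2.645751 / 0.979796
  = -0.529150 / 0.979796 = -0.540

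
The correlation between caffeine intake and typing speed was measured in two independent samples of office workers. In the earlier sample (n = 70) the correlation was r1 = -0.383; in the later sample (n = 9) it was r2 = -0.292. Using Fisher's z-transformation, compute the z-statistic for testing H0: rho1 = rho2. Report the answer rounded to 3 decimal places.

-0.241

z1 = atanh(-0.383) = -0.403571,  z2 = atanh(-0.292) = -0.300751
SE = √(1/(n1−3) + 1/(n2−3)) = √(1/67 + 1/6) = √(0.0149254 + 0.1666667) = √0.1815921 = 0.426136
z = (z1 − z2)/SE = (-0.403571 − (-0.300751)) / 0.426136 = -0.102820 / 0.426136 = -0.241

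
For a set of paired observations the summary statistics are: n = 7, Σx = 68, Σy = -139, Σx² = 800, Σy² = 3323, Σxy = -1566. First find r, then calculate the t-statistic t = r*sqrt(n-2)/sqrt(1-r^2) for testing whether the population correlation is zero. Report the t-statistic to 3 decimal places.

-2.699

Numerator: nΣxy − (Σx)(Σy) = 7·(-1566) − (68)(-139) = -1510
Denominator: √[(nΣx²−(Σx)²)(nΣy²−(Σy)²)]
  nΣx²−(Σx)² = 7·800 − 4624 = 976;  nΣy²−(Σy)² = 7·3323 − 19321 = 3940
  √(976·3940) = √3845440 = 1960.9793
r = -1510 / 1960.9793 = -0.7700
t = r·√(n−2)/√(1−r²) = -0.7700·√5 / √(1−0.592900) = -1.721772 / 0.638044 = -2.699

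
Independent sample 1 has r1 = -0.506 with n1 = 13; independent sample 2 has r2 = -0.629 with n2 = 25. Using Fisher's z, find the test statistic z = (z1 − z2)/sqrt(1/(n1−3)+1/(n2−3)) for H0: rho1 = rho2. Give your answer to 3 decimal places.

0.478

z1 = atanh(-0.506) = -0.557338,  z2 = atanh(-0.629) = -0.739760
SE = √(1/(n1−3) + 1/(n2−3)) = √(1/10 + 1/22) = √(0.1000000 + 0.0454545) = √0.1454545 = 0.381385
z = (z1 − z2)/SE = (-0.557338 − (-0.739760)) / 0.381385 = 0.182422 / 0.381385 = 0.478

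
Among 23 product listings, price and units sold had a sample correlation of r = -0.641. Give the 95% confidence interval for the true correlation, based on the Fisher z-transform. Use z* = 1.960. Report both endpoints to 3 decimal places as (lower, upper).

(-0.833, -0.311)

Fisher z: z_r = atanh(r) = ½·ln((1+(-0.641))/(1−(-0.641))) = -0.759869
SE(z) = 1/√(n−3) = 1/√20 = 0.223607
95% ⇒ z* = 1.960; margin = 1.960·0.223607 = 0.438270
CI on z-scale: (-1.198139, -0.321599)
Back-transform: tanh(-1.198139) = -0.833086, tanh(-0.321599) = -0.310952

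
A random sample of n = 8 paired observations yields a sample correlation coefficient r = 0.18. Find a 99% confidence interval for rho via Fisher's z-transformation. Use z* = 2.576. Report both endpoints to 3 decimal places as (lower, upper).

z_r = atanh(0.18) = 0.181983;  SE = 1/√(n−3) = 1/√5 = 0.447214
z-limits: 0.181983 ± 2.576·0.447214 = 0.181983 ± 1.152023 = [-0.970040, 1.334006]
ρ-limits: (tanh -0.970040, tanh 1.334006) = (-0.749, 0.870)

(-0.749, 0.870)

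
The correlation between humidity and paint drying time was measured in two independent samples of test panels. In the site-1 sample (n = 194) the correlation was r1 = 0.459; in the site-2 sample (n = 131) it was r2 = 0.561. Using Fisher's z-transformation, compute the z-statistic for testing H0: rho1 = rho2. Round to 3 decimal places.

Fisher z-transforms: z1 = atanh(0.459) = 0.496044, z2 = atanh(0.561) = 0.634291; difference d = -0.138247
Var(d) = 1/191 + 1/128 = 0.0052356 + 0.0078125 = 0.0130481
z = d/√Var(d) = -0.138247 / √0.0130481 = -0.138247 / 0.114228 = -1.210

-1.210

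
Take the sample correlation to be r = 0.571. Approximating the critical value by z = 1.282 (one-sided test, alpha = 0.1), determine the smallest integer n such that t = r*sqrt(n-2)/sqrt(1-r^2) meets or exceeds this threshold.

r√(n−2)/√(1−r²) ≥ 1.282  ⇔  n−2 ≥ (1.282)²·(1−r²)/r²
(1−r²)/r² = (1−0.326041)/0.326041 = 2.0671
n ≥ 2 + 1.643524·2.0671 = 2 + 3.3973 = 5.3973
⌈5.3973⌉ = 6

6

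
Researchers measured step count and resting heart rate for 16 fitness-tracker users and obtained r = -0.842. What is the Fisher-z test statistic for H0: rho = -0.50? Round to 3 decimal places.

-2.447

z_r = atanh(-0.842) = -1.228006,  z_0 = atanh(-0.50) = -0.549306
SE = 1/√(n−3) = 1/√13 = 0.277350
z = (z_r − z_0)/SE = (-1.228006 − (-0.549306)) / 0.277350 = -0.678700 / 0.277350 = -2.447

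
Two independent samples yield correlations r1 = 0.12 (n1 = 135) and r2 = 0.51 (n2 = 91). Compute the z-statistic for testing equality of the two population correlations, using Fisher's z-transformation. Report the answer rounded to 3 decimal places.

-3.213

z1 = atanh(0.12) = 0.120581,  z2 = atanh(0.51) = 0.562730
SE = √(1/(n1−3) + 1/(n2−3)) = √(1/132 + 1/88) = √(0.0075758 + 0.0113636) = √0.0189394 = 0.137620
z = (z1 − z2)/SE = (0.120581 − 0.562730) / 0.137620 = -0.442149 / 0.137620 = -3.213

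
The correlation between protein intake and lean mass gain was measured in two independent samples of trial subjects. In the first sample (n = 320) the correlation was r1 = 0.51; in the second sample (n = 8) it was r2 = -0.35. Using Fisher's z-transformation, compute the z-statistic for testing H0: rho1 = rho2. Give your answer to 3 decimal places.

2.059

Fisher z-transforms: z1 = atanh(0.51) = 0.562730, z2 = atanh(-0.35) = -0.365444; difference d = 0.928174
Var(d) = 1/317 + 1/5 = 0.0031546 + 0.2000000 = 0.2031546
z = d/√Var(d) = 0.928174 / √0.2031546 = 0.928174 / 0.450727 = 2.059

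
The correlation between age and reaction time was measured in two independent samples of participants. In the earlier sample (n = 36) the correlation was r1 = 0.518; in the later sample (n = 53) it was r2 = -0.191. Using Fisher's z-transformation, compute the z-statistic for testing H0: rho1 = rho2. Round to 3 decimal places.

Fisher z-transforms: z1 = atanh(0.518) = 0.573602, z2 = atanh(-0.191) = -0.193375; difference d = 0.766977
Var(d) = 1/33 + 1/50 = 0.0303030 + 0.0200000 = 0.0503030
z = d/√Var(d) = 0.766977 / √0.0503030 = 0.766977 / 0.224283 = 3.420

3.420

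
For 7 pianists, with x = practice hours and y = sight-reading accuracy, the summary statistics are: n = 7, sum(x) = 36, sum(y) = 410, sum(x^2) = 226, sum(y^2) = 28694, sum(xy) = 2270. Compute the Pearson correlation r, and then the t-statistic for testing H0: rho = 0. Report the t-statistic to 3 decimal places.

0.888

S_xy = nΣxy − ΣxΣy = 7·2270 − 36·410 = 15890 − 14760 = 1130
S_xx = nΣx² − (Σx)² = 7·226 − 36² = 1582 − 1296 = 286
S_yy = nΣy² − (Σy)² = 7·28694 − 410² = 200858 − 168100 = 32758
r = S_xy / √(S_xx·S_yy) = 1130 / √(286·32758) = 1130 / √9368788 = 1130 / 3060.8476 = 0.3692
t = r·√(n−2)/√(1−r²) = 0.3692·√5 / √(1−0.136309) = 0.825556 / 0.929350 = 0.888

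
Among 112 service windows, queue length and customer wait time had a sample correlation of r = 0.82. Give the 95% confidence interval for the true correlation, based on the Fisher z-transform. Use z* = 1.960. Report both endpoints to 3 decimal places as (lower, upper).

(0.748, 0.873)

z_r = atanh(0.82) = 1.156817;  SE = 1/√(n−3) = 1/√109 = 0.095783
z-limits: 1.156817 ± 1.960·0.095783 = 1.156817 ± 0.187735 = [0.969082, 1.344552]
ρ-limits: (tanh 0.969082, tanh 1.344552) = (0.748, 0.873)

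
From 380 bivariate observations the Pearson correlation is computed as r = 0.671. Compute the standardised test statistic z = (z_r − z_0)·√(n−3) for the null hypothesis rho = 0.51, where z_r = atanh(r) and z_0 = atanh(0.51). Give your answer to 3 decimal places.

4.851

z_r = atanh(0.671) = 0.812560,  z_0 = atanh(0.51) = 0.562730
SE = 1/√(n−3) = 1/√377 = 0.051503
z = (z_r − z_0)/SE = (0.812560 − 0.562730) / 0.051503 = 0.249830 / 0.051503 = 4.851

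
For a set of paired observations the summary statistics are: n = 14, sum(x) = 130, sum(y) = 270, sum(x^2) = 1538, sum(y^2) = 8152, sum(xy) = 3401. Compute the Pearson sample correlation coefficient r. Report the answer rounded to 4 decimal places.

0.9056

Numerator: nΣxy − (Σx)(Σy) = 14·3401 − (130)(270) = 12514
Denominator: √[(nΣx²−(Σx)²)(nΣy²−(Σy)²)]
  nΣx²−(Σx)² = 14·1538 − 16900 = 4632;  nΣy²−(Σy)² = 14·8152 − 72900 = 41228
  √(4632·41228) = √190968096 = 13819.1207
r = 12514 / 13819.1207 = 0.9056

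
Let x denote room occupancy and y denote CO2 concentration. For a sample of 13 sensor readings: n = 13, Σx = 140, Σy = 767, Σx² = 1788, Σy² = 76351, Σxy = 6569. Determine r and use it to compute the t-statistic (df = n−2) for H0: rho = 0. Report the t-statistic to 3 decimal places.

-2.317

Numerator: nΣxy − (Σx)(Σy) = 13·6569 − (140)(767) = -21983
Denominator: √[(nΣx²−(Σx)²)(nΣy²−(Σy)²)]
  nΣx²−(Σx)² = 13·1788 − 19600 = 3644;  nΣy²−(Σy)² = 13·76351 − 588289 = 404274
  √(3644·404274) = √1473174456 = 38381.9548
r = -21983 / 38381.9548 = -0.5727
t = r·√(n−2)/√(1−r²) = -0.5727·√11 / √(1−0.327985) = -1.899431 / 0.819765 = -2.317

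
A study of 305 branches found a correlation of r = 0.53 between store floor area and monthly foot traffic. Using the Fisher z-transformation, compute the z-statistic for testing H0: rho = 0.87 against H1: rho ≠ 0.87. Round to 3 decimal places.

z_r = atanh(0.53) = 0.590145,  z_0 = atanh(0.87) = 1.333080
SE = 1/√(n−3) = 1/√302 = 0.057544
z = (z_r − z_0)/SE = (0.590145 − 1.333080) / 0.057544 = -0.742935 / 0.057544 = -12.911

-12.911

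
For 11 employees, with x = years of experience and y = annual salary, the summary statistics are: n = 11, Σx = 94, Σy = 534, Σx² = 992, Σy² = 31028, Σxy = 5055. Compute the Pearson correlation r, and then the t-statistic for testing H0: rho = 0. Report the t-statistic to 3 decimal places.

1.737

S_xy = nΣxy − ΣxΣy = 11·5055 − 94·534 = 55605 − 50196 = 5409
S_xx = nΣx² − (Σx)² = 11·992 − 94² = 10912 − 8836 = 2076
S_yy = nΣy² − (Σy)² = 11·31028 − 534² = 341308 − 285156 = 56152
r = S_xy / √(S_xx·S_yy) = 5409 / √(2076·56152) = 5409 / √116571552 = 5409 / 10796.8306 = 0.5010
t = r·√(n−2)/√(1−r²) = 0.5010·√9 / √(1−0.251001) = 1.503000 / 0.865447 = 1.737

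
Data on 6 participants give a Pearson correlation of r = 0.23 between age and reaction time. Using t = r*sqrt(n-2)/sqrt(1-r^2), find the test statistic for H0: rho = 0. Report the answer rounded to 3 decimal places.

0.473

t = r·√(n−2) / √(1−r²) with r = 0.23, n = 6
  = 0.23·√4 / √(1 − 0.0529)
  = 0.23·2.000000 / 0.973191
  = 0.460000 / 0.973191 = 0.473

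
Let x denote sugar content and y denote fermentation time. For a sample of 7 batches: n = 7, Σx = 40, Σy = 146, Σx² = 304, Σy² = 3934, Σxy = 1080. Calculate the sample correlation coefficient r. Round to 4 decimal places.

0.9490

S_xy = nΣxy − ΣxΣy = 7·1080 − 40·146 = 7560 − 5840 = 1720
S_xx = nΣx² − (Σx)² = 7·304 − 40² = 2128 − 1600 = 528
S_yy = nΣy² − (Σy)² = 7·3934 − 146² = 27538 − 21316 = 6222
r = S_xy / √(S_xx·S_yy) = 1720 / √(528·6222) = 1720 / √3285216 = 1720 / 1812.5165 = 0.9490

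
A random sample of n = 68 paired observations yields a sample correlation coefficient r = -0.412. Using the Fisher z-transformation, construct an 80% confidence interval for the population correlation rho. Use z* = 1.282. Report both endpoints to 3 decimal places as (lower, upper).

(-0.535, -0.272)

Fisher z: z_r = atanh(r) = ½·ln((1+(-0.412))/(1−(-0.412))) = -0.438018
SE(z) = 1/√(n−3) = 1/√65 = 0.124035
80% ⇒ z* = 1.282; margin = 1.282·0.124035 = 0.159013
CI on z-scale: (-0.597031, -0.279005)
Back-transform: tanh(-0.597031) = -0.534934, tanh(-0.279005) = -0.271984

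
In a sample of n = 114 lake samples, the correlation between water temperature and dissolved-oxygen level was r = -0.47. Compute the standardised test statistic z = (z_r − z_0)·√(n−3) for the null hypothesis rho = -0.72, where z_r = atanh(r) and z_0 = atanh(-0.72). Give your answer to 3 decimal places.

Fisher z: atanh(-0.47) = -0.510070, atanh(-0.72) = -0.907645
z = (z_r − z_0)·√(n−3) = (-0.510070 − (-0.907645))·√111 = 0.397575 · 10.535654 = 4.189

4.189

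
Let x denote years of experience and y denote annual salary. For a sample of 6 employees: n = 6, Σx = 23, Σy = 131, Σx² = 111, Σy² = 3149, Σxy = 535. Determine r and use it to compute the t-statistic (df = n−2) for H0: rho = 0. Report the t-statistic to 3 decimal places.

Numerator: nΣxy − (Σx)(Σy) = 6·535 − (23)(131) = 197
Denominator: √[(nΣx²−(Σx)²)(nΣy²−(Σy)²)]
  nΣx²−(Σx)² = 6·111 − 529 = 137;  nΣy²−(Σy)² = 6·3149 − 17161 = 1733
  √(137·1733) = √237421 = 487.2587
r = 197 / 487.2587 = 0.4043
t = r·√(n−2)/√(1−r²) = 0.4043·√4 / √(1−0.163458) = 0.808600 / 0.914627 = 0.884

0.884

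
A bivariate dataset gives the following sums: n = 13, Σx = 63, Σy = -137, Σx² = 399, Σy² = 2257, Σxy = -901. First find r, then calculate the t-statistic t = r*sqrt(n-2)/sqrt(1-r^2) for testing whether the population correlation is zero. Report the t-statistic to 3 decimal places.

S_xy = nΣxy − ΣxΣy = 13·(-901) − 63·(-137) = -11713 − (-8631) = -3082
S_xx = nΣx² − (Σx)² = 13·399 − 63² = 5187 − 3969 = 1218
S_yy = nΣy² − (Σy)² = 13·2257 − (-137)² = 29341 − 18769 = 10572
r = S_xy / √(S_xx·S_yy) = -3082 / √(1218·10572) = -3082 / √12876696 = -3082 / 3588.4113 = -0.8589
t = r·√(n−2)/√(1−r²) = -0.8589·√11 / √(1−0.737709) = -2.848649 / 0.512144 = -5.562

-5.562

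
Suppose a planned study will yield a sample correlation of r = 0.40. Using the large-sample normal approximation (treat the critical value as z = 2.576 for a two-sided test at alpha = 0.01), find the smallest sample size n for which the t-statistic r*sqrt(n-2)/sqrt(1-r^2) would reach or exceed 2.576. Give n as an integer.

37

Need r·√(n−2)/√(1−r²) ≥ 2.576
√(n−2) ≥ 2.576·√(1−0.1600) / 0.40 = 2.576·0.916515 / 0.40 = 5.9024
n−2 ≥ 34.8383  ⇒  n ≥ 36.8383
Smallest integer n = 37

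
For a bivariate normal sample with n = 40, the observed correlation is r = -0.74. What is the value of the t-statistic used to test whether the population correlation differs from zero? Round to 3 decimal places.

-6.782

1 − r² = 1 − 0.5476 = 0.4524;  √(1−r²) = 0.672607
√(n−2) = √38 = 6.164414
t = r·√(n−2)/√(1−r²) = -0.74 · 6.164414 / 0.672607 = -6.782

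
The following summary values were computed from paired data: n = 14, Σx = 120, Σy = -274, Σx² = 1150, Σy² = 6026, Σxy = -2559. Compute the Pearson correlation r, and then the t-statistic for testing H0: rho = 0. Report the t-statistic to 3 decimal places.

Numerator: nΣxy − (Σx)(Σy) = 14·(-2559) − (120)(-274) = -2946
Denominator: √[(nΣx²−(Σx)²)(nΣy²−(Σy)²)]
  nΣx²−(Σx)² = 14·1150 − 14400 = 1700;  nΣy²−(Σy)² = 14·6026 − 75076 = 9288
  √(1700·9288) = √15789600 = 3973.6130
r = -2946 / 3973.6130 = -0.7414
t = r·√(n−2)/√(1−r²) = -0.7414·√12 / √(1−0.549674) = -2.568285 / 0.671063 = -3.827

-3.827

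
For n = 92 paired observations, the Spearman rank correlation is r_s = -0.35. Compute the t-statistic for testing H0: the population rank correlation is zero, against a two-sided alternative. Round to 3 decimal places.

t = r_s·√(n−2) / √(1−r_s²) with r_s = -0.35, n = 92
  = -0.35·√90 / √(1 − 0.1225)
  = -0.35·9.486833 / 0.936750
  = -3.320392 / 0.936750 = -3.545

-3.545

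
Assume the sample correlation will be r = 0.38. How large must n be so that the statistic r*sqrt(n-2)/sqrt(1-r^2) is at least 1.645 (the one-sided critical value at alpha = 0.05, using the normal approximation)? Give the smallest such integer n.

r√(n−2)/√(1−r²) ≥ 1.645  ⇔  n−2 ≥ (1.645)²·(1−r²)/r²
(1−r²)/r² = (1−0.1444)/0.1444 = 5.9252
n ≥ 2 + 2.706025·5.9252 = 2 + 16.0337 = 18.0337
⌈18.0337⌉ = 19

19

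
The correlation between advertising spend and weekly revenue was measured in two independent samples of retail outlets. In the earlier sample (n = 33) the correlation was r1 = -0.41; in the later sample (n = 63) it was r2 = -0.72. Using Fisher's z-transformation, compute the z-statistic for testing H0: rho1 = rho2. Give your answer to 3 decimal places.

Fisher z-transforms: z1 = atanh(-0.41) = -0.435611, z2 = atanh(-0.72) = -0.907645; difference d = 0.472034
Var(d) = 1/30 + 1/60 = 0.0333333 + 0.0166667 = 0.0500000
z = d/√Var(d) = 0.472034 / √0.0500000 = 0.472034 / 0.223607 = 2.111

2.111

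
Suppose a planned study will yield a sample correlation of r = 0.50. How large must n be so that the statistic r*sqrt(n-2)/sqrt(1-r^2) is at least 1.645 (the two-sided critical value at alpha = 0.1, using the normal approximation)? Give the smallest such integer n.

Need r·√(n−2)/√(1−r²) ≥ 1.645
√(n−2) ≥ 1.645·√(1−0.2500) / 0.50 = 1.645·0.866025 / 0.50 = 2.8492
n−2 ≥ 8.1179  ⇒  n ≥ 10.1179
Smallest integer n = 11

11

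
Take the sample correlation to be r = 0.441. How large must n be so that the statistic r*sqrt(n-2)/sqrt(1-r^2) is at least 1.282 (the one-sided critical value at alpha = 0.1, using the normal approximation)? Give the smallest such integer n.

9

Need r·√(n−2)/√(1−r²) ≥ 1.282
√(n−2) ≥ 1.282·√(1−0.194481) / 0.441 = 1.282·0.897507 / 0.441 = 2.6091
n−2 ≥ 6.8074  ⇒  n ≥ 8.8074
Smallest integer n = 9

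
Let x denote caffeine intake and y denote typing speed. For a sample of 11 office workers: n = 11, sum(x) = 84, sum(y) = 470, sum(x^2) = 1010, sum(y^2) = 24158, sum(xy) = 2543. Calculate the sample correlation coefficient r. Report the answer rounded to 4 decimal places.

Numerator: nΣxy − (Σx)(Σy) = 11·2543 − (84)(470) = -11507
Denominator: √[(nΣx²−(Σx)²)(nΣy²−(Σy)²)]
  nΣx²−(Σx)² = 11·1010 − 7056 = 4054;  nΣy²−(Σy)² = 11·24158 − 220900 = 44838
  √(4054·44838) = √181773252 = 13482.3311
r = -11507 / 13482.3311 = -0.8535

-0.8535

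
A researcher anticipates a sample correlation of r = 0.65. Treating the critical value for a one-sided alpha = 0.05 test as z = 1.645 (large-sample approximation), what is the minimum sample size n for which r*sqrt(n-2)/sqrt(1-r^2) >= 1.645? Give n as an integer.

Need r·√(n−2)/√(1−r²) ≥ 1.645
√(n−2) ≥ 1.645·√(1−0.4225) / 0.65 = 1.645·0.759934 / 0.65 = 1.9232
n−2 ≥ 3.6987  ⇒  n ≥ 5.6987
Smallest integer n = 6

6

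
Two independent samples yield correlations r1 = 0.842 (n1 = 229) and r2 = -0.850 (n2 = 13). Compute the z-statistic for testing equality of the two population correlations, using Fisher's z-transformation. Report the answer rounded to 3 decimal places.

7.687

z1 = atanh(0.842) = 1.228006,  z2 = atanh(-0.850) = -1.256153
SE = √(1/(n1−3) + 1/(n2−3)) = √(1/226 + 1/10) = √(0.0044248 + 0.1000000) = √0.1044248 = 0.323148
z = (z1 − z2)/SE = (1.228006 − (-1.256153)) / 0.323148 = 2.484159 / 0.323148 = 7.687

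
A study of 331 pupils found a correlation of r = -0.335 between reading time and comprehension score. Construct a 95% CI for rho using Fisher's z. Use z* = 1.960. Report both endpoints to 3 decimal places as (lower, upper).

(-0.427, -0.236)

z_r = atanh(-0.335) = -0.348450;  SE = 1/√(n−3) = 1/√328 = 0.055216
z-limits: -0.348450 ± 1.960·0.055216 = -0.348450 ± 0.108223 = [-0.456673, -0.240227]
ρ-limits: (tanh -0.456673, tanh -0.240227) = (-0.427, -0.236)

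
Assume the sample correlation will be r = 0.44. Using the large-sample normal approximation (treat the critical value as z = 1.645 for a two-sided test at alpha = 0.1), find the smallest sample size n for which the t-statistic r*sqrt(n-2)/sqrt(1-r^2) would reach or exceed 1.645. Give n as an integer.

14

r√(n−2)/√(1−r²) ≥ 1.645  ⇔  n−2 ≥ (1.645)²·(1−r²)/r²
(1−r²)/r² = (1−0.1936)/0.1936 = 4.1653
n ≥ 2 + 2.706025·4.1653 = 2 + 11.2714 = 13.2714
⌈13.2714⌉ = 14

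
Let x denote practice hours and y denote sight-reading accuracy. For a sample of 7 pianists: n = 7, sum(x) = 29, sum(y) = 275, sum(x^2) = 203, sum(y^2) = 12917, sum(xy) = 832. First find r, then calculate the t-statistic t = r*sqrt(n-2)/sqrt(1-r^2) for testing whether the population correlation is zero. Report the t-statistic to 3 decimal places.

-2.419

Numerator: nΣxy − (Σx)(Σy) = 7·832 − (29)(275) = -2151
Denominator: √[(nΣx²−(Σx)²)(nΣy²−(Σy)²)]
  nΣx²−(Σx)² = 7·203 − 841 = 580;  nΣy²−(Σy)² = 7·12917 − 75625 = 14794
  √(580·14794) = √8580520 = 2929.2525
r = -2151 / 2929.2525 = -0.7343
t = r·√(n−2)/√(1−r²) = -0.7343·√5 / √(1−0.539196) = -1.641945 / 0.678825 = -2.419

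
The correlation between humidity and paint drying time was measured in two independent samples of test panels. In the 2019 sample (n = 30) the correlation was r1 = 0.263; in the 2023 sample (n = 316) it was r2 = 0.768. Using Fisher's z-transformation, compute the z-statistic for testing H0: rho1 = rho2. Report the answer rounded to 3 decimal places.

Fisher z-transforms: z1 = atanh(0.263) = 0.269329, z2 = atanh(0.768) = 1.015433; difference d = -0.746104
Var(d) = 1/27 + 1/313 = 0.0370370 + 0.0031949 = 0.0402319
z = d/√Var(d) = -0.746104 / √0.0402319 = -0.746104 / 0.200579 = -3.720

-3.720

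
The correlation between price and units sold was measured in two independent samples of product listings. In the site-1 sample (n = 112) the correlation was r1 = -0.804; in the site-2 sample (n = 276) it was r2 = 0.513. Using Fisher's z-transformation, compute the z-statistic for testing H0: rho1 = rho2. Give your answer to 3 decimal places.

z1 = atanh(-0.804) = -1.109824,  z2 = atanh(0.513) = 0.566793
SE = √(1/(n1−3) + 1/(n2−3)) = √(1/109 + 1/273) = √(0.0091743 + 0.0036630) = √0.0128373 = 0.113302
z = (z1 − z2)/SE = (-1.109824 − 0.566793) / 0.113302 = -1.676617 / 0.113302 = -14.798

-14.798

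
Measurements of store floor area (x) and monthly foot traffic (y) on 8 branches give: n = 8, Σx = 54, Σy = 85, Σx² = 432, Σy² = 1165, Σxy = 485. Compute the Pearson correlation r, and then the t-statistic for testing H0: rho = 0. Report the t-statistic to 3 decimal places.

Numerator: nΣxy − (Σx)(Σy) = 8·485 − (54)(85) = -710
Denominator: √[(nΣx²−(Σx)²)(nΣy²−(Σy)²)]
  nΣx²−(Σx)² = 8·432 − 2916 = 540;  nΣy²−(Σy)² = 8·1165 − 7225 = 2095
  √(540·2095) = √1131300 = 1063.6259
r = -710 / 1063.6259 = -0.6675
t = r·√(n−2)/√(1−r²) = -0.6675·√6 / √(1−0.445556) = -1.635034 / 0.744610 = -2.196

-2.196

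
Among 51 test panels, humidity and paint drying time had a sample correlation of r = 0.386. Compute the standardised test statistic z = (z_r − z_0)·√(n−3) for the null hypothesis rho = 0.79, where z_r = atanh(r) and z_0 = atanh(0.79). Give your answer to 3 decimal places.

Fisher z: atanh(0.386) = 0.407091, atanh(0.79) = 1.071432
z = (z_r − z_0)·√(n−3) = (0.407091 − 1.071432)·√48 = -0.664341 · 6.928203 = -4.603

-4.603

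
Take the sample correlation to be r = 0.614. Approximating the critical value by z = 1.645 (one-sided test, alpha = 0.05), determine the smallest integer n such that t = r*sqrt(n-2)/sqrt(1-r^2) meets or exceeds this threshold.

r√(n−2)/√(1−r²) ≥ 1.645  ⇔  n−2 ≥ (1.645)²·(1−r²)/r²
(1−r²)/r² = (1−0.376996)/0.376996 = 1.6525
n ≥ 2 + 2.706025·1.6525 = 2 + 4.4717 = 6.4717
⌈6.4717⌉ = 7

7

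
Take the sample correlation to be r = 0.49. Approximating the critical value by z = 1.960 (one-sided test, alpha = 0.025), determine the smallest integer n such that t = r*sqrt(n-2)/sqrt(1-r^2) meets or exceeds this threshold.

r√(n−2)/√(1−r²) ≥ 1.960  ⇔  n−2 ≥ (1.960)²·(1−r²)/r²
(1−r²)/r² = (1−0.2401)/0.2401 = 3.1649
n ≥ 2 + 3.8416·3.1649 = 2 + 12.1583 = 14.1583
⌈14.1583⌉ = 15

15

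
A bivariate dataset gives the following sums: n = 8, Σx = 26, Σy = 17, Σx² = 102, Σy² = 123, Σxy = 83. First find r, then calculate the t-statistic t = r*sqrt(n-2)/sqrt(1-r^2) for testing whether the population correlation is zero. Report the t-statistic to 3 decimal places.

S_xy = nΣxy − ΣxΣy = 8·83 − 26·17 = 664 − 442 = 222
S_xx = nΣx² − (Σx)² = 8·102 − 26² = 816 − 676 = 140
S_yy = nΣy² − (Σy)² = 8·123 − 17² = 984 − 289 = 695
r = S_xy / √(S_xx·S_yy) = 222 / √(140·695) = 222 / √97300 = 222 / 311.9295 = 0.7117
t = r·√(n−2)/√(1−r²) = 0.7117·√6 / √(1−0.506517) = 1.743302 / 0.702483 = 2.482

2.482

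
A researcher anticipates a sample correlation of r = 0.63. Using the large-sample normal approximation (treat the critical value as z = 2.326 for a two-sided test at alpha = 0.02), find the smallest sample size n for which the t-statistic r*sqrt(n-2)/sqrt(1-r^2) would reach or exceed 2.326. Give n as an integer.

11

r√(n−2)/√(1−r²) ≥ 2.326  ⇔  n−2 ≥ (2.326)²·(1−r²)/r²
(1−r²)/r² = (1−0.3969)/0.3969 = 1.5195
n ≥ 2 + 5.410276·1.5195 = 2 + 8.2209 = 10.2209
⌈10.2209⌉ = 11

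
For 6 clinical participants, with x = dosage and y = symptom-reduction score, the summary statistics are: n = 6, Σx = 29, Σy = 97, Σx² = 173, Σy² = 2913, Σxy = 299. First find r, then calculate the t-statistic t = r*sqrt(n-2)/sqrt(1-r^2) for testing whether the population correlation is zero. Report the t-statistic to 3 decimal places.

S_xy = nΣxy − ΣxΣy = 6·299 − 29·97 = 1794 − 2813 = -1019
S_xx = nΣx² − (Σx)² = 6·173 − 29² = 1038 − 841 = 197
S_yy = nΣy² − (Σy)² = 6·2913 − 97² = 17478 − 9409 = 8069
r = S_xy / √(S_xx·S_yy) = -1019 / √(197·8069) = -1019 / √1589593 = -1019 / 1260.7906 = -0.8082
t = r·√(n−2)/√(1−r²) = -0.8082·√4 / √(1−0.653187) = -1.616400 / 0.588908 = -2.745

-2.745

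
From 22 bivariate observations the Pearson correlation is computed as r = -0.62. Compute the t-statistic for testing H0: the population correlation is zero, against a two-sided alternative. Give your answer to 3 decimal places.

t = r·√(n−2) / √(1−r²) with r = -0.62, n = 22
  = -0.62·√20 / √(1 − 0.3844)
  = -0.62·4.472136 / 0.784602
  = -2.772724 / 0.784602 = -3.534

-3.534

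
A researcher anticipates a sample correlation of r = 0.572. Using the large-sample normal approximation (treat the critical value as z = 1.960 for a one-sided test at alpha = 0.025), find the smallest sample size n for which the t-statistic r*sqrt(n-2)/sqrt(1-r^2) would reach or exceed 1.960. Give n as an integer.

r√(n−2)/√(1−r²) ≥ 1.960  ⇔  n−2 ≥ (1.960)²·(1−r²)/r²
(1−r²)/r² = (1−0.327184)/0.327184 = 2.0564
n ≥ 2 + 3.8416·2.0564 = 2 + 7.8999 = 9.8999
⌈9.8999⌉ = 10

10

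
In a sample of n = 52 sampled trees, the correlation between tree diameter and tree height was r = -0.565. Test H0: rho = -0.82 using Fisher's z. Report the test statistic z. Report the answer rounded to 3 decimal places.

3.617

Fisher z: atanh(-0.565) = -0.640148, atanh(-0.82) = -1.156817
z = (z_r − z_0)·√(n−3) = (-0.640148 − (-1.156817))·√49 = 0.516669 · 7.000000 = 3.617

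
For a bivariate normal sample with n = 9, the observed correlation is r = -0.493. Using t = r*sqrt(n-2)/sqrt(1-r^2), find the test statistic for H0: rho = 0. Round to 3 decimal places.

1 − r² = 1 − 0.243049 = 0.756951;  √(1−r²) = 0.870029
√(n−2) = √7 = 2.645751
t = r·√(n−2)/√(1−r²) = -0.493 · 2.645751 / 0.870029 = -1.499

-1.499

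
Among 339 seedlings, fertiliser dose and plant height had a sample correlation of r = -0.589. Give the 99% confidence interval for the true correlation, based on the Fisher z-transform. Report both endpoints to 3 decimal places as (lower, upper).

z_r = atanh(-0.589) = -0.676133;  SE = 1/√(n−3) = 1/√336 = 0.054554
z-limits: -0.676133 ± 2.576·0.054554 = -0.676133 ± 0.140531 = [-0.816664, -0.535602]
ρ-limits: (tanh -0.816664, tanh -0.535602) = (-0.673, -0.490)

(-0.673, -0.490)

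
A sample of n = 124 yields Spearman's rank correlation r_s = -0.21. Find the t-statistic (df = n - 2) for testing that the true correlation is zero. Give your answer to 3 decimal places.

1 − r_s² = 1 − 0.0441 = 0.9559;  √(1−r_s²) = 0.977701
√(n−2) = √122 = 11.045361
t = r_s·√(n−2)/√(1−r_s²) = -0.21 · 11.045361 / 0.977701 = -2.372

-2.372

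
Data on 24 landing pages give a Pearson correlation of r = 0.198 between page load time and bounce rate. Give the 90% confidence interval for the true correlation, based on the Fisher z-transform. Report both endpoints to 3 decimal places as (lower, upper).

z_r = atanh(0.198) = 0.200650;  SE = 1/√(n−3) = 1/√21 = 0.218218
z-limits: 0.200650 ± 1.645·0.218218 = 0.200650 ± 0.358969 = [-0.158319, 0.559619]
ρ-limits: (tanh -0.158319, tanh 0.559619) = (-0.157, 0.508)

(-0.157, 0.508)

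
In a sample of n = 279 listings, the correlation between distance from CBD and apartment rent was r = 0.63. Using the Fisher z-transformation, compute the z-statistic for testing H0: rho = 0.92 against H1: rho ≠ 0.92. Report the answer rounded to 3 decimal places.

z_r = atanh(0.63) = 0.741416,  z_0 = atanh(0.92) = 1.589027
SE = 1/√(n−3) = 1/√276 = 0.060193
z = (z_r − z_0)/SE = (0.741416 − 1.589027) / 0.060193 = -0.847611 / 0.060193 = -14.082

-14.082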